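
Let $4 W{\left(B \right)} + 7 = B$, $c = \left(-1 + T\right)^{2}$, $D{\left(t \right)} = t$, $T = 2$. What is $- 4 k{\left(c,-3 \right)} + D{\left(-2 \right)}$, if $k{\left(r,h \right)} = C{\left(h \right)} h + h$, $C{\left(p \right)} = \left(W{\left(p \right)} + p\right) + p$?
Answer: $-92$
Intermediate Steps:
$c = 1$ ($c = \left(-1 + 2\right)^{2} = 1^{2} = 1$)
$W{\left(B \right)} = - \frac{7}{4} + \frac{B}{4}$
$C{\left(p \right)} = - \frac{7}{4} + \frac{9 p}{4}$ ($C{\left(p \right)} = \left(\left(- \frac{7}{4} + \frac{p}{4}\right) + p\right) + p = \left(- \frac{7}{4} + \frac{5 p}{4}\right) + p = - \frac{7}{4} + \frac{9 p}{4}$)
$k{\left(r,h \right)} = h + h \left(- \frac{7}{4} + \frac{9 h}{4}\right)$ ($k{\left(r,h \right)} = \left(- \frac{7}{4} + \frac{9 h}{4}\right) h + h = h \left(- \frac{7}{4} + \frac{9 h}{4}\right) + h = h + h \left(- \frac{7}{4} + \frac{9 h}{4}\right)$)
$- 4 k{\left(c,-3 \right)} + D{\left(-2 \right)} = - 4 \cdot \frac{3}{4} \left(-3\right) \left(-1 + 3 \left(-3\right)\right) - 2 = - 4 \cdot \frac{3}{4} \left(-3\right) \left(-1 - 9\right) - 2 = - 4 \cdot \frac{3}{4} \left(-3\right) \left(-10\right) - 2 = \left(-4\right) \frac{45}{2} - 2 = -90 - 2 = -92$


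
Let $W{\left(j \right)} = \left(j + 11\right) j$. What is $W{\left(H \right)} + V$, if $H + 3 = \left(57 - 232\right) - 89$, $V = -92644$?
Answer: $-24292$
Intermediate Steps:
$H = -267$ ($H = -3 + \left(\left(57 - 232\right) - 89\right) = -3 - 264 = -267$)
$W{\left(j \right)} = j \left(11 + j\right)$ ($W{\left(j \right)} = \left(11 + j\right) j = j \left(11 + j\right)$)
$W{\left(H \right)} + V = - 267 \left(11 - 267\right) - 92644 = \left(-267\right) \left(-256\right) - 92644 = 68352 - 92644 = -24292$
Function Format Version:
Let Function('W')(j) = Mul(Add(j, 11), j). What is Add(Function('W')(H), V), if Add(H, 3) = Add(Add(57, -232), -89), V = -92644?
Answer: -24292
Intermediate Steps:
H = -267 (H = Add(-3, Add(Add(57, -232), -89)) = Add(-3, Add(-175, -89)) = Add(-3, -264) = -267)
Function('W')(j) = Mul(j, Add(11, j)) (Function('W')(j) = Mul(Add(11, j), j) = Mul(j, Add(11, j)))
Add(Function('W')(H), V) = Add(Mul(-267, Add(11, -267)), -92644) = Add(Mul(-267, -256), -92644) = Add(68352, -92644) = -24292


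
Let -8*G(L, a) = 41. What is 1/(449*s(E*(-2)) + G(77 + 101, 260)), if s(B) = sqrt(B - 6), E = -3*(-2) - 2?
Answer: -328/180636177 - 28736*I*sqrt(14)/180636177 ≈ -1.8158e-6 - 0.00059523*I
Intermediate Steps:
G(L, a) = -41/8 (G(L, a) = -1/8*41 = -41/8)
E = 4 (E = 6 - 2 = 4)
s(B) = sqrt(-6 + B)
1/(449*s(E*(-2)) + G(77 + 101, 260)) = 1/(449*sqrt(-6 + 4*(-2)) - 41/8) = 1/(449*sqrt(-6 - 8) - 41/8) = 1/(449*sqrt(-14) - 41/8) = 1/(449*(I*sqrt(14)) - 41/8) = 1/(449*I*sqrt(14) - 41/8) = 1/(-41/8 + 449*I*sqrt(14))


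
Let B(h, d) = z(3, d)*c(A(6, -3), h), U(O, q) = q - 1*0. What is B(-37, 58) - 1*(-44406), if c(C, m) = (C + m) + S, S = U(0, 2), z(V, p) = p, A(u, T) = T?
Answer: 42202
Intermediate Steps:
U(O, q) = q (U(O, q) = q + 0 = q)
S = 2
c(C, m) = 2 + C + m (c(C, m) = (C + m) + 2 = 2 + C + m)
B(h, d) = d*(-1 + h) (B(h, d) = d*(2 - 3 + h) = d*(-1 + h))
B(-37, 58) - 1*(-44406) = 58*(-1 - 37) - 1*(-44406) = 58*(-38) + 44406 = -2204 + 44406 = 42202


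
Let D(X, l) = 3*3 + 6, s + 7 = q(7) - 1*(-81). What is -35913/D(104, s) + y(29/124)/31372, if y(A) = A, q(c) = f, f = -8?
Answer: -46568722143/19450640 ≈ -2394.2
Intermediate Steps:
q(c) = -8
s = 66 (s = -7 + (-8 - 1*(-81)) = -7 + (-8 + 81) = -7 + 73 = 66)
D(X, l) = 15 (D(X, l) = 9 + 6 = 15)
-35913/D(104, s) + y(29/124)/31372 = -35913/15 + (29/124)/31372 = -35913*1/15 + (29*(1/124))*(1/31372) = -11971/5 + (29/124)*(1/31372) = -11971/5 + 29/3890128 = -46568722143/19450640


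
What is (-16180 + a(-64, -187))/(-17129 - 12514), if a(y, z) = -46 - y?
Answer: 16162/29643 ≈ 0.54522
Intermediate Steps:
(-16180 + a(-64, -187))/(-17129 - 12514) = (-16180 + (-46 - 1*(-64)))/(-17129 - 12514) = (-16180 + (-46 + 64))/(-29643) = (-16180 + 18)*(-1/29643) = -16162*(-1/29643) = 16162/29643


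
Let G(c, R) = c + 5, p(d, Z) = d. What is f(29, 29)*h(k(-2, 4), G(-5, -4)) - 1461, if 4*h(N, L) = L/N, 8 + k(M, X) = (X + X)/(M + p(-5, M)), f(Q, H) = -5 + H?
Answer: -1461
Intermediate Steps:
G(c, R) = 5 + c
k(M, X) = -8 + 2*X/(-5 + M) (k(M, X) = -8 + (X + X)/(M - 5) = -8 + (2*X)/(-5 + M) = -8 + 2*X/(-5 + M))
h(N, L) = L/(4*N) (h(N, L) = (L/N)/4 = L/(4*N))
f(29, 29)*h(k(-2, 4), G(-5, -4)) - 1461 = (-5 + 29)*((5 - 5)/(4*((2*(20 + 4 - 4*(-2))/(-5 - 2))))) - 1461 = 24*((¼)*0/(2*(20 + 4 + 8)/(-7))) - 1461 = 24*((¼)*0/(2*(-⅐)*32)) - 1461 = 24*((¼)*0/(-64/7)) - 1461 = 24*((¼)*0*(-7/64)) - 1461 = 24*0 - 1461 = 0 - 1461 = -1461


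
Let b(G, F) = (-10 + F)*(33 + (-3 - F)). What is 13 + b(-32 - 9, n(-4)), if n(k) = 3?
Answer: -176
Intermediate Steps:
b(G, F) = (-10 + F)*(30 - F)
13 + b(-32 - 9, n(-4)) = 13 + (-300 - 1*3**2 + 40*3) = 13 + (-300 - 1*9 + 120) = 13 + (-300 - 9 + 120) = 13 - 189 = -176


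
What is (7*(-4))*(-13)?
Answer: 364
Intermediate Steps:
(7*(-4))*(-13) = -28*(-13) = 364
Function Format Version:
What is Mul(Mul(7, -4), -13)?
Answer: 364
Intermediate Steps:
Mul(Mul(7, -4), -13) = Mul(-28, -13) = 364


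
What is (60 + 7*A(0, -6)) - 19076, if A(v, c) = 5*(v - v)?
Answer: -19016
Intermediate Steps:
A(v, c) = 0 (A(v, c) = 5*0 = 0)
(60 + 7*A(0, -6)) - 19076 = (60 + 7*0) - 19076 = (60 + 0) - 19076 = 60 - 19076 = -19016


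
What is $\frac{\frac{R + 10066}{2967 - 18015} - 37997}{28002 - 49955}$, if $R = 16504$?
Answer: $\frac{285902713}{165174372} \approx 1.7309$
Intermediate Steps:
$\frac{\frac{R + 10066}{2967 - 18015} - 37997}{28002 - 49955} = \frac{\frac{16504 + 10066}{2967 - 18015} - 37997}{28002 - 49955} = \frac{\frac{26570}{-15048} - 37997}{-21953} = \left(26570 \left(- \frac{1}{15048}\right) - 37997\right) \left(- \frac{1}{21953}\right) = \left(- \frac{13285}{7524} - 37997\right) \left(- \frac{1}{21953}\right) = \left(- \frac{285902713}{7524}\right) \left(- \frac{1}{21953}\right) = \frac{285902713}{165174372}$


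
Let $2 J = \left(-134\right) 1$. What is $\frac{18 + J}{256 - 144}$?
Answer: $- \frac{7}{16} \approx -0.4375$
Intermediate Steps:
$J = -67$ ($J = \frac{\left(-134\right) 1}{2} = \frac{1}{2} \left(-134\right) = -67$)
$\frac{18 + J}{256 - 144} = \frac{18 - 67}{256 - 144} = - \frac{49}{112} = \left(-49\right) \frac{1}{112} = - \frac{7}{16}$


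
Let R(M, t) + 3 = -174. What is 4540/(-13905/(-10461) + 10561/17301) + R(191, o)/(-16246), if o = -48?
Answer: 2224833325338807/950523746066 ≈ 2340.6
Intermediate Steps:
R(M, t) = -177 (R(M, t) = -3 - 174 = -177)
4540/(-13905/(-10461) + 10561/17301) + R(191, o)/(-16246) = 4540/(-13905/(-10461) + 10561/17301) - 177/(-16246) = 4540/(-13905*(-1/10461) + 10561*(1/17301)) - 177*(-1/16246) = 4540/(4635/3487 + 10561/17301) + 177/16246 = 4540/(117016342/60328587) + 177/16246 = 4540*(60328587/117016342) + 177/16246 = 136945892490/58508171 + 177/16246 = 2224833325338807/950523746066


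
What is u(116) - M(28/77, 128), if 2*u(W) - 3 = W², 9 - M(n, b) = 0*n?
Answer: 13441/2 ≈ 6720.5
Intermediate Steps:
M(n, b) = 9 (M(n, b) = 9 - 0*n = 9 - 1*0 = 9 + 0 = 9)
u(W) = 3/2 + W²/2
u(116) - M(28/77, 128) = (3/2 + (½)*116²) - 1*9 = (3/2 + (½)*13456) - 9 = (3/2 + 6728) - 9 = 13459/2 - 9 = 13441/2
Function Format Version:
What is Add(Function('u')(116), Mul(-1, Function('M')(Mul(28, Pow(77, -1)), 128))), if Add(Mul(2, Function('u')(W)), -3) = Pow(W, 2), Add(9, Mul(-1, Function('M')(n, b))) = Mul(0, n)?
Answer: Rational(13441, 2) ≈ 6720.5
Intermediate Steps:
Function('M')(n, b) = 9 (Function('M')(n, b) = Add(9, Mul(-1, Mul(0, n))) = Add(9, Mul(-1, 0)) = Add(9, 0) = 9)
Function('u')(W) = Add(Rational(3, 2), Mul(Rational(1, 2), Pow(W, 2)))
Add(Function('u')(116), Mul(-1, Function('M')(Mul(28, Pow(77, -1)), 128))) = Add(Add(Rational(3, 2), Mul(Rational(1, 2), Pow(116, 2))), Mul(-1, 9)) = Add(Add(Rational(3, 2), Mul(Rational(1, 2), 13456)), -9) = Add(Add(Rational(3, 2), 6728), -9) = Add(Rational(13459, 2), -9) = Rational(13441, 2)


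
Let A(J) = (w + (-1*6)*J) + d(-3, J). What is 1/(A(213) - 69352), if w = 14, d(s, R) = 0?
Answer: -1/70616 ≈ -1.4161e-5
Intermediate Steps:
A(J) = 14 - 6*J (A(J) = (14 + (-1*6)*J) + 0 = (14 - 6*J) + 0 = 14 - 6*J)
1/(A(213) - 69352) = 1/((14 - 6*213) - 69352) = 1/((14 - 1278) - 69352) = 1/(-1264 - 69352) = 1/(-70616) = -1/70616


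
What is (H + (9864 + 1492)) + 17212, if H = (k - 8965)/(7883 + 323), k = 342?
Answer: 234420385/8206 ≈ 28567.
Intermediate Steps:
H = -8623/8206 (H = (342 - 8965)/(7883 + 323) = -8623/8206 ≈ -1.0508)
(H + (9864 + 1492)) + 17212 = (-8623/8206 + (9864 + 1492)) + 17212 = (-8623/8206 + 11356) + 17212 = 93178713/8206 + 17212 = 234420385/8206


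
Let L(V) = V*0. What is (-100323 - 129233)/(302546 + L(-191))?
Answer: -114778/151273 ≈ -0.75875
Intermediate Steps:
L(V) = 0
(-100323 - 129233)/(302546 + L(-191)) = (-100323 - 129233)/(302546 + 0) = -229556/302546 = -229556*1/302546 = -114778/151273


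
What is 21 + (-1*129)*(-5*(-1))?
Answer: -624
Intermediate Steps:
21 + (-1*129)*(-5*(-1)) = 21 - 129*5 = 21 - 645 = -624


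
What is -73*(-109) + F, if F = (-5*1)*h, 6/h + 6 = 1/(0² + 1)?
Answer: 7963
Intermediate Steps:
h = -6/5 (h = 6/(-6 + 1/(0² + 1)) = 6/(-6 + 1/(0 + 1)) = 6/(-6 + 1/1) = 6/(-6 + 1) = 6/(-5) = 6*(-⅕) = -6/5 ≈ -1.2000)
F = 6 (F = -5*1*(-6/5) = -5*(-6/5) = 6)
-73*(-109) + F = -73*(-109) + 6 = 7957 + 6 = 7963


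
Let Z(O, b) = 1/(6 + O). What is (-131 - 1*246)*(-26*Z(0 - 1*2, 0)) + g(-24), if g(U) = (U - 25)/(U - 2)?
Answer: 31881/13 ≈ 2452.4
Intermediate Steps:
g(U) = (-25 + U)/(-2 + U)
(-131 - 1*246)*(-26*Z(0 - 1*2, 0)) + g(-24) = (-131 - 1*246)*(-26/(6 + (0 - 1*2))) + (-25 - 24)/(-2 - 24) = (-131 - 246)*(-26/(6 + (0 - 2))) - 49/(-26) = -(-9802)/(6 - 2) - 1/26*(-49) = -(-9802)/4 + 49/26 = -377*(-13/2) + 49/26 = 4901/2 + 49/26 = 31881/13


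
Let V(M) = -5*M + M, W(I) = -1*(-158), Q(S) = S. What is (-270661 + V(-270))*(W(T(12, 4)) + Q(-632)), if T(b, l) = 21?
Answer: 127781394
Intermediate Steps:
W(I) = 158
V(M) = -4*M
(-270661 + V(-270))*(W(T(12, 4)) + Q(-632)) = (-270661 - 4*(-270))*(158 - 632) = (-270661 + 1080)*(-474) = -269581*(-474) = 127781394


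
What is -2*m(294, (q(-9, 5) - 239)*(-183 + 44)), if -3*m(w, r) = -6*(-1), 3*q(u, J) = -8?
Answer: 4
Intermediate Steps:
q(u, J) = -8/3 (q(u, J) = (1/3)*(-8) = -8/3)
m(w, r) = -2 (m(w, r) = -(-2)*(-1) = -1/3*6 = -2)
-2*m(294, (q(-9, 5) - 239)*(-183 + 44)) = -2*(-2) = 4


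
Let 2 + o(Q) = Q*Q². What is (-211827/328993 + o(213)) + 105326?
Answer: 459129487818/46999 ≈ 9.7689e+6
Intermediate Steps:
o(Q) = -2 + Q³ (o(Q) = -2 + Q*Q² = -2 + Q³)
(-211827/328993 + o(213)) + 105326 = (-211827/328993 + (-2 + 213³)) + 105326 = (-211827*1/328993 + (-2 + 9663597)) + 105326 = (-30261/46999 + 9663595) + 105326 = 454179271144/46999 + 105326 = 459129487818/46999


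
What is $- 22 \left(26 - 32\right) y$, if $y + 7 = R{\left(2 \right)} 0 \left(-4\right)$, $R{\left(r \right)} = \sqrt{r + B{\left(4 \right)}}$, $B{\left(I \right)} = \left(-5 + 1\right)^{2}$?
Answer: $-924$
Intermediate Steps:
$B{\left(I \right)} = 16$ ($B{\left(I \right)} = \left(-4\right)^{2} = 16$)
$R{\left(r \right)} = \sqrt{16 + r}$ ($R{\left(r \right)} = \sqrt{r + 16} = \sqrt{16 + r}$)
$y = -7$ ($y = -7 + \sqrt{16 + 2} \cdot 0 \left(-4\right) = -7 + \sqrt{18} \cdot 0 \left(-4\right) = -7 + 3 \sqrt{2} \cdot 0 \left(-4\right) = -7 + 0 \left(-4\right) = -7 + 0 = -7$)
$- 22 \left(26 - 32\right) y = - 22 \left(26 - 32\right) \left(-7\right) = \left(-22\right) \left(-6\right) \left(-7\right) = 132 \left(-7\right) = -924$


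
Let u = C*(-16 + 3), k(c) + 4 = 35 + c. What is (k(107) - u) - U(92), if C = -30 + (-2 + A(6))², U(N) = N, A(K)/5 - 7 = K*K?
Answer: 589453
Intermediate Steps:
A(K) = 35 + 5*K² (A(K) = 35 + 5*(K*K) = 35 + 5*K²)
k(c) = 31 + c (k(c) = -4 + (35 + c) = 31 + c)
C = 45339 (C = -30 + (-2 + (35 + 5*6²))² = -30 + (-2 + (35 + 5*36))² = -30 + (-2 + (35 + 180))² = -30 + (-2 + 215)² = -30 + 213² = -30 + 45369 = 45339)
u = -589407 (u = 45339*(-16 + 3) = 45339*(-13) = -589407)
(k(107) - u) - U(92) = ((31 + 107) - 1*(-589407)) - 1*92 = (138 + 589407) - 92 = 589545 - 92 = 589453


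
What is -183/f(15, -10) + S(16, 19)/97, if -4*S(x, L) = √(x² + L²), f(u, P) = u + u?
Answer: -61/10 - √617/388 ≈ -6.1640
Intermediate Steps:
f(u, P) = 2*u
S(x, L) = -√(L² + x²)/4 (S(x, L) = -√(x² + L²)/4 = -√(L² + x²)/4)
-183/f(15, -10) + S(16, 19)/97 = -183/(2*15) - √(19² + 16²)/4/97 = -183/30 - √(361 + 256)/4*(1/97) = -183*1/30 - √617/4*(1/97) = -61/10 - √617/388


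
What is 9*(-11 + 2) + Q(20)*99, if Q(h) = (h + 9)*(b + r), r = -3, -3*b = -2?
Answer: -6780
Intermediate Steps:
b = 2/3 (b = -1/3*(-2) = 2/3 ≈ 0.66667)
Q(h) = -21 - 7*h/3 (Q(h) = (h + 9)*(2/3 - 3) = (9 + h)*(-7/3) = -21 - 7*h/3)
9*(-11 + 2) + Q(20)*99 = 9*(-11 + 2) + (-21 - 7/3*20)*99 = 9*(-9) + (-21 - 140/3)*99 = -81 - 203/3*99 = -81 - 6699 = -6780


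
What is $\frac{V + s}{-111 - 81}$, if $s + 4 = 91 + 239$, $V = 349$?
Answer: $- \frac{225}{64} \approx -3.5156$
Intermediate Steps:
$s = 326$ ($s = -4 + \left(91 + 239\right) = -4 + 330 = 326$)
$\frac{V + s}{-111 - 81} = \frac{349 + 326}{-111 - 81} = \frac{675}{-192} = 675 \left(- \frac{1}{192}\right) = - \frac{225}{64}$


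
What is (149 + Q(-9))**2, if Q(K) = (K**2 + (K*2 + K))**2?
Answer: 9394225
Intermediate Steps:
Q(K) = (K**2 + 3*K)**2 (Q(K) = (K**2 + (2*K + K))**2 = (K**2 + 3*K)**2)
(149 + Q(-9))**2 = (149 + (-9)**2*(3 - 9)**2)**2 = (149 + 81*(-6)**2)**2 = (149 + 81*36)**2 = (149 + 2916)**2 = 3065**2 = 9394225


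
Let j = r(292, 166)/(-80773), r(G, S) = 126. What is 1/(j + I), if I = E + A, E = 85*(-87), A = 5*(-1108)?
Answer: -11539/149256983 ≈ -7.7310e-5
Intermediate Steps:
A = -5540
E = -7395
j = -18/11539 (j = 126/(-80773) = 126*(-1/80773) = -18/11539 ≈ -0.0015599)
I = -12935 (I = -7395 - 5540 = -12935)
1/(j + I) = 1/(-18/11539 - 12935) = 1/(-149256983/11539) = -11539/149256983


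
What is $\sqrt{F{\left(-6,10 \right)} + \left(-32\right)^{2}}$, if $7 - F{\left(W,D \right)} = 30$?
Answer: $\sqrt{1001} \approx 31.639$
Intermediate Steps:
$F{\left(W,D \right)} = -23$ ($F{\left(W,D \right)} = 7 - 30 = -23$)
$\sqrt{F{\left(-6,10 \right)} + \left(-32\right)^{2}} = \sqrt{-23 + \left(-32\right)^{2}} = \sqrt{-23 + 1024} = \sqrt{1001}$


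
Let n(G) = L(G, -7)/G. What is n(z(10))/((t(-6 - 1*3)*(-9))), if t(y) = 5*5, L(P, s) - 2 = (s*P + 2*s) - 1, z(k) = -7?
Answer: 4/175 ≈ 0.022857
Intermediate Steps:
L(P, s) = 1 + 2*s + P*s (L(P, s) = 2 + ((s*P + 2*s) - 1) = 2 + ((P*s + 2*s) - 1) = 2 + ((2*s + P*s) - 1) = 2 + (-1 + 2*s + P*s) = 1 + 2*s + P*s)
t(y) = 25
n(G) = (-13 - 7*G)/G (n(G) = (1 + 2*(-7) + G*(-7))/G = (1 - 14 - 7*G)/G = (-13 - 7*G)/G)
n(z(10))/((t(-6 - 1*3)*(-9))) = (-7 - 13/(-7))/((25*(-9))) = (-7 - 13*(-1/7))/(-225) = (-7 + 13/7)*(-1/225) = -36/7*(-1/225) = 4/175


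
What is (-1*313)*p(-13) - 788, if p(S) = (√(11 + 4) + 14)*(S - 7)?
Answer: 86852 + 6260*√15 ≈ 1.1110e+5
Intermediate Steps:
p(S) = (-7 + S)*(14 + √15) (p(S) = (√15 + 14)*(-7 + S) = (14 + √15)*(-7 + S) = (-7 + S)*(14 + √15))
(-1*313)*p(-13) - 788 = (-1*313)*(-98 - 7*√15 + 14*(-13) - 13*√15) - 788 = -313*(-98 - 7*√15 - 182 - 13*√15) - 788 = -313*(-280 - 20*√15) - 788 = (87640 + 6260*√15) - 788 = 86852 + 6260*√15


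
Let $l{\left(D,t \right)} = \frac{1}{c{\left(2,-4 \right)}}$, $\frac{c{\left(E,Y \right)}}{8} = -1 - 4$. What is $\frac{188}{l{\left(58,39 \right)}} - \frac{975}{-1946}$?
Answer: $- \frac{14632945}{1946} \approx -7519.5$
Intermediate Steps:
$c{\left(E,Y \right)} = -40$ ($c{\left(E,Y \right)} = 8 \left(-1 - 4\right) = 8 \left(-5\right) = -40$)
$l{\left(D,t \right)} = - \frac{1}{40}$ ($l{\left(D,t \right)} = \frac{1}{-40} = - \frac{1}{40}$)
$\frac{188}{l{\left(58,39 \right)}} - \frac{975}{-1946} = \frac{188}{- \frac{1}{40}} - \frac{975}{-1946} = 188 \left(-40\right) - - \frac{975}{1946} = -7520 + \frac{975}{1946} = - \frac{14632945}{1946}$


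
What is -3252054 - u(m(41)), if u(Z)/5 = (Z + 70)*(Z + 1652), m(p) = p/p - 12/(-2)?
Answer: -3890769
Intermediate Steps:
m(p) = 7 (m(p) = 1 - 12*(-1/2) = 1 + 6 = 7)
u(Z) = 5*(70 + Z)*(1652 + Z) (u(Z) = 5*((Z + 70)*(Z + 1652)) = 5*((70 + Z)*(1652 + Z)) = 5*(70 + Z)*(1652 + Z))
-3252054 - u(m(41)) = -3252054 - (578200 + 5*7**2 + 8610*7) = -3252054 - (578200 + 5*49 + 60270) = -3252054 - (578200 + 245 + 60270) = -3252054 - 1*638715 = -3252054 - 638715 = -3890769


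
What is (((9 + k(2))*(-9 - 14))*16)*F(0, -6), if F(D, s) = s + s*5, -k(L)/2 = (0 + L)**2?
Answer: 13248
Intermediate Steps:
k(L) = -2*L**2 (k(L) = -2*(0 + L)**2 = -2*L**2)
F(D, s) = 6*s (F(D, s) = s + 5*s = 6*s)
(((9 + k(2))*(-9 - 14))*16)*F(0, -6) = (((9 - 2*2**2)*(-9 - 14))*16)*(6*(-6)) = (((9 - 2*4)*(-23))*16)*(-36) = (((9 - 8)*(-23))*16)*(-36) = ((1*(-23))*16)*(-36) = -23*16*(-36) = -368*(-36) = 13248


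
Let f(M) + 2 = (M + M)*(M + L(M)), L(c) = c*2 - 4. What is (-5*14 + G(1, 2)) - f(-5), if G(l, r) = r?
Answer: -256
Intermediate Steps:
L(c) = -4 + 2*c (L(c) = 2*c - 4 = -4 + 2*c)
f(M) = -2 + 2*M*(-4 + 3*M) (f(M) = -2 + (M + M)*(M + (-4 + 2*M)) = -2 + (2*M)*(-4 + 3*M) = -2 + 2*M*(-4 + 3*M))
(-5*14 + G(1, 2)) - f(-5) = (-5*14 + 2) - (-2 - 8*(-5) + 6*(-5)²) = (-70 + 2) - (-2 + 40 + 6*25) = -68 - (-2 + 40 + 150) = -68 - 1*188 = -68 - 188 = -256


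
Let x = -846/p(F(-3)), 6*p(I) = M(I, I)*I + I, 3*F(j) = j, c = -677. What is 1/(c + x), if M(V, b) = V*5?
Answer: -1/1946 ≈ -0.00051387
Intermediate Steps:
M(V, b) = 5*V
F(j) = j/3
p(I) = I/6 + 5*I²/6 (p(I) = ((5*I)*I + I)/6 = (5*I² + I)/6 = (I + 5*I²)/6 = I/6 + 5*I²/6)
x = -1269 (x = -846*(-6/(1 + 5*((⅓)*(-3)))) = -846*(-6/(1 + 5*(-1))) = -846*(-6/(1 - 5)) = -846/((⅙)*(-1)*(-4)) = -846/⅔ = -846*3/2 = -1269)
1/(c + x) = 1/(-677 - 1269) = 1/(-1946) = -1/1946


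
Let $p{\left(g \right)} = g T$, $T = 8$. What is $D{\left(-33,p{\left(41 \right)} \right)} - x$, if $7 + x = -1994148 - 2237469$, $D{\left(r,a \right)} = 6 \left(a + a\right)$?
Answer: $4235560$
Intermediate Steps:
$p{\left(g \right)} = 8 g$ ($p{\left(g \right)} = g 8 = 8 g$)
$D{\left(r,a \right)} = 12 a$ ($D{\left(r,a \right)} = 6 \cdot 2 a = 12 a$)
$x = -4231624$ ($x = -7 - 4231617 = -4231624$)
$D{\left(-33,p{\left(41 \right)} \right)} - x = 12 \cdot 8 \cdot 41 - -4231624 = 12 \cdot 328 + 4231624 = 3936 + 4231624 = 4235560$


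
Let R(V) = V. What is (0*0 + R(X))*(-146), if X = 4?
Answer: -584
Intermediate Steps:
(0*0 + R(X))*(-146) = (0*0 + 4)*(-146) = (0 + 4)*(-146) = 4*(-146) = -584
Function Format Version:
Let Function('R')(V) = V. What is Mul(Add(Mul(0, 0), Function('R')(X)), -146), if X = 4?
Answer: -584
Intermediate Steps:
Mul(Add(Mul(0, 0), Function('R')(X)), -146) = Mul(Add(Mul(0, 0), 4), -146) = Mul(Add(0, 4), -146) = Mul(4, -146) = -584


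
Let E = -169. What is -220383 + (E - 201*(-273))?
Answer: -165679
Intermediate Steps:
-220383 + (E - 201*(-273)) = -220383 + (-169 - 201*(-273)) = -220383 + (-169 + 54873) = -220383 + 54704 = -165679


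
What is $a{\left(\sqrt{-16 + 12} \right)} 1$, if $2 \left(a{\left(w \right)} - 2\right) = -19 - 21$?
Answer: $-18$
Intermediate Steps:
$a{\left(w \right)} = -18$ ($a{\left(w \right)} = 2 + \frac{-19 - 21}{2} = 2 + \frac{1}{2} \left(-40\right) = 2 - 20 = -18$)
$a{\left(\sqrt{-16 + 12} \right)} 1 = \left(-18\right) 1 = -18$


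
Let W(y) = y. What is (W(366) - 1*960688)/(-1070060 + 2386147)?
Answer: -960322/1316087 ≈ -0.72968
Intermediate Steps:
(W(366) - 1*960688)/(-1070060 + 2386147) = (366 - 1*960688)/(-1070060 + 2386147) = (366 - 960688)/1316087 = -960322*1/1316087 = -960322/1316087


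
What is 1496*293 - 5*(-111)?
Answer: 438883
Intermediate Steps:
1496*293 - 5*(-111) = 438328 + 555 = 438883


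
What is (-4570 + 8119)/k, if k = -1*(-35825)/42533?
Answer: 150949617/35825 ≈ 4213.5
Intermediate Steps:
k = 35825/42533 (k = 35825*(1/42533) = 35825/42533 ≈ 0.84229)
(-4570 + 8119)/k = (-4570 + 8119)/(35825/42533) = 3549*(42533/35825) = 150949617/35825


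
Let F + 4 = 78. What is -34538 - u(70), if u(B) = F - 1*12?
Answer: -34600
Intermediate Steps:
F = 74 (F = -4 + 78 = 74)
u(B) = 62 (u(B) = 74 - 1*12 = 74 - 12 = 62)
-34538 - u(70) = -34538 - 1*62 = -34538 - 62 = -34600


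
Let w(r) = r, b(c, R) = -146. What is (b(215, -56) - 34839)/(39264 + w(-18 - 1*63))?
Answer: -34985/39183 ≈ -0.89286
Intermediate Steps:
(b(215, -56) - 34839)/(39264 + w(-18 - 1*63)) = (-146 - 34839)/(39264 + (-18 - 1*63)) = -34985/(39264 + (-18 - 63)) = -34985/(39264 - 81) = -34985/39183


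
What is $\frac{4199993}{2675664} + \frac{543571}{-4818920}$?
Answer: $\frac{2348127113927}{1611726345360} \approx 1.4569$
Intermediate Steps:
$\frac{4199993}{2675664} + \frac{543571}{-4818920} = 4199993 \cdot \frac{1}{2675664} + 543571 \left(- \frac{1}{4818920}\right) = \frac{4199993}{2675664} - \frac{543571}{4818920} = \frac{2348127113927}{1611726345360}$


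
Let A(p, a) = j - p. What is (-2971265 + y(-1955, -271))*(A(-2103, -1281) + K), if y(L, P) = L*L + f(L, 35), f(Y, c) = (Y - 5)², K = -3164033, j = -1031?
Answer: -14841751677960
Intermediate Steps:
f(Y, c) = (-5 + Y)²
A(p, a) = -1031 - p
y(L, P) = L² + (-5 + L)² (y(L, P) = L*L + (-5 + L)² = L² + (-5 + L)²)
(-2971265 + y(-1955, -271))*(A(-2103, -1281) + K) = (-2971265 + ((-1955)² + (-5 - 1955)²))*((-1031 - 1*(-2103)) - 3164033) = (-2971265 + (3822025 + (-1960)²))*((-1031 + 2103) - 3164033) = (-2971265 + (3822025 + 3841600))*(1072 - 3164033) = (-2971265 + 7663625)*(-3162961) = 4692360*(-3162961) = -14841751677960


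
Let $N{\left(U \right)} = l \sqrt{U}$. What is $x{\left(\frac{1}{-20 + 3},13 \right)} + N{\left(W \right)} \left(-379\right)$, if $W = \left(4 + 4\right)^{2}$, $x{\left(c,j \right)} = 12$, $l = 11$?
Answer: $-33340$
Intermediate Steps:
$W = 64$ ($W = 8^{2} = 64$)
$N{\left(U \right)} = 11 \sqrt{U}$
$x{\left(\frac{1}{-20 + 3},13 \right)} + N{\left(W \right)} \left(-379\right) = 12 + 11 \sqrt{64} \left(-379\right) = 12 + 11 \cdot 8 \left(-379\right) = 12 + 88 \left(-379\right) = 12 - 33352 = -33340$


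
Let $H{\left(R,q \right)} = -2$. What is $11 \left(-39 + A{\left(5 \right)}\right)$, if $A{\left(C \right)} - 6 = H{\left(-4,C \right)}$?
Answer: $-385$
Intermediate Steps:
$A{\left(C \right)} = 4$ ($A{\left(C \right)} = 6 - 2 = 4$)
$11 \left(-39 + A{\left(5 \right)}\right) = 11 \left(-39 + 4\right) = 11 \left(-35\right) = -385$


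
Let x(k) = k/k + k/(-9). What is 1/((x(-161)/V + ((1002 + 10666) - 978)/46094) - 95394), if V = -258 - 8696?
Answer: -928632771/88585781149684 ≈ -1.0483e-5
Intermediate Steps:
V = -8954
x(k) = 1 - k/9 (x(k) = 1 + k*(-⅑) = 1 - k/9)
1/((x(-161)/V + ((1002 + 10666) - 978)/46094) - 95394) = 1/(((1 - ⅑*(-161))/(-8954) + ((1002 + 10666) - 978)/46094) - 95394) = 1/(((1 + 161/9)*(-1/8954) + (11668 - 978)*(1/46094)) - 95394) = 1/(((170/9)*(-1/8954) + 10690*(1/46094)) - 95394) = 1/((-85/40293 + 5345/23047) - 95394) = 1/(213407090/928632771 - 95394) = 1/(-88585781149684/928632771) = -928632771/88585781149684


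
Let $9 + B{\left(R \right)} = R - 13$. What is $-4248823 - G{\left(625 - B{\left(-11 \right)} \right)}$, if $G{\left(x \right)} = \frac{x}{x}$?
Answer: $-4248824$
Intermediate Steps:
$B{\left(R \right)} = -22 + R$ ($B{\left(R \right)} = -9 + \left(R - 13\right) = -9 + \left(-13 + R\right) = -22 + R$)
$G{\left(x \right)} = 1$
$-4248823 - G{\left(625 - B{\left(-11 \right)} \right)} = -4248823 - 1 = -4248824$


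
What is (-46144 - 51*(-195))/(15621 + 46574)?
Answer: -36199/62195 ≈ -0.58202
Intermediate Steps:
(-46144 - 51*(-195))/(15621 + 46574) = (-46144 + 9945)/62195 = -36199*1/62195 = -36199/62195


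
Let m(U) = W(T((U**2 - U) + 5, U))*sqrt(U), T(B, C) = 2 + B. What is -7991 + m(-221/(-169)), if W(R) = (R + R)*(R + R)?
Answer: -7991 + 6260004*sqrt(221)/371293 ≈ -7740.4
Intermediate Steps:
W(R) = 4*R**2 (W(R) = (2*R)*(2*R) = 4*R**2)
m(U) = 4*sqrt(U)*(7 + U**2 - U)**2 (m(U) = (4*(2 + ((U**2 - U) + 5))**2)*sqrt(U) = (4*(2 + (5 + U**2 - U))**2)*sqrt(U) = (4*(7 + U**2 - U)**2)*sqrt(U) = 4*sqrt(U)*(7 + U**2 - U)**2)
-7991 + m(-221/(-169)) = -7991 + 4*sqrt(-221/(-169))*(7 + (-221/(-169))**2 - (-221)/(-169))**2 = -7991 + 4*sqrt(-221*(-1/169))*(7 + (-221*(-1/169))**2 - (-221)*(-1)/169)**2 = -7991 + 4*sqrt(17/13)*(7 + (17/13)**2 - 1*17/13)**2 = -7991 + 4*(sqrt(221)/13)*(7 + 289/169 - 17/13)**2 = -7991 + 4*(sqrt(221)/13)*(1251/169)**2 = -7991 + 4*(sqrt(221)/13)*(1565001/28561) = -7991 + 6260004*sqrt(221)/371293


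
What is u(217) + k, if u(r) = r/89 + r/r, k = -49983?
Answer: -4448181/89 ≈ -49980.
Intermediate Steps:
u(r) = 1 + r/89 (u(r) = r*(1/89) + 1 = r/89 + 1 = 1 + r/89)
u(217) + k = (1 + (1/89)*217) - 49983 = (1 + 217/89) - 49983 = 306/89 - 49983 = -4448181/89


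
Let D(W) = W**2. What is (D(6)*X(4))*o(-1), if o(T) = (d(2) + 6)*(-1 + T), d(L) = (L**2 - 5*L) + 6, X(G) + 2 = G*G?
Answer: -6048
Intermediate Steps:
X(G) = -2 + G**2 (X(G) = -2 + G*G = -2 + G**2)
d(L) = 6 + L**2 - 5*L
o(T) = -6 + 6*T (o(T) = ((6 + 2**2 - 5*2) + 6)*(-1 + T) = ((6 + 4 - 10) + 6)*(-1 + T) = (0 + 6)*(-1 + T) = 6*(-1 + T) = -6 + 6*T)
(D(6)*X(4))*o(-1) = (6**2*(-2 + 4**2))*(-6 + 6*(-1)) = (36*(-2 + 16))*(-6 - 6) = (36*14)*(-12) = 504*(-12) = -6048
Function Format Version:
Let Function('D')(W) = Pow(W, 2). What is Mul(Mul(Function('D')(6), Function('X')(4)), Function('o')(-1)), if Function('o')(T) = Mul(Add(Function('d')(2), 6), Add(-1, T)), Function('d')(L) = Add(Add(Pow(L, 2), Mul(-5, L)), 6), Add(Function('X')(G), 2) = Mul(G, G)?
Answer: -6048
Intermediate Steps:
Function('X')(G) = Add(-2, Pow(G, 2)) (Function('X')(G) = Add(-2, Mul(G, G)) = Add(-2, Pow(G, 2)))
Function('d')(L) = Add(6, Pow(L, 2), Mul(-5, L))
Function('o')(T) = Add(-6, Mul(6, T)) (Function('o')(T) = Mul(Add(Add(6, Pow(2, 2), Mul(-5, 2)), 6), Add(-1, T)) = Mul(Add(Add(6, 4, -10), 6), Add(-1, T)) = Mul(Add(0, 6), Add(-1, T)) = Mul(6, Add(-1, T)) = Add(-6, Mul(6, T)))
Mul(Mul(Function('D')(6), Function('X')(4)), Function('o')(-1)) = Mul(Mul(Pow(6, 2), Add(-2, Pow(4, 2))), Add(-6, Mul(6, -1))) = Mul(Mul(36, Add(-2, 16)), Add(-6, -6)) = Mul(Mul(36, 14), -12) = Mul(504, -12) = -6048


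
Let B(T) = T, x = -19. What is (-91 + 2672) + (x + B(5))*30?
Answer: 2161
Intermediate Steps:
(-91 + 2672) + (x + B(5))*30 = (-91 + 2672) + (-19 + 5)*30 = 2581 - 14*30 = 2581 - 420 = 2161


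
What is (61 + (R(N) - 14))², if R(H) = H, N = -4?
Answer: 1849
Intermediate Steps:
(61 + (R(N) - 14))² = (61 + (-4 - 14))² = (61 - 18)² = 43² = 1849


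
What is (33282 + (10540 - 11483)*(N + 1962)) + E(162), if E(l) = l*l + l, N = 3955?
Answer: -5520043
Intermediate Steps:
E(l) = l + l**2 (E(l) = l**2 + l = l + l**2)
(33282 + (10540 - 11483)*(N + 1962)) + E(162) = (33282 + (10540 - 11483)*(3955 + 1962)) + 162*(1 + 162) = (33282 - 943*5917) + 162*163 = (33282 - 5579731) + 26406 = -5546449 + 26406 = -5520043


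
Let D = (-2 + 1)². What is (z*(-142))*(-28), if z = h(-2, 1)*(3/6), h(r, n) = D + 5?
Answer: 11928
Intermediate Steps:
D = 1 (D = (-1)² = 1)
h(r, n) = 6 (h(r, n) = 1 + 5 = 6)
z = 3 (z = 6*(3/6) = 6*(3*(⅙)) = 6*(½) = 3)
(z*(-142))*(-28) = (3*(-142))*(-28) = -426*(-28) = 11928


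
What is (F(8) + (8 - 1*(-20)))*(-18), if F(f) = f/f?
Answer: -522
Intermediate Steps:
F(f) = 1
(F(8) + (8 - 1*(-20)))*(-18) = (1 + (8 - 1*(-20)))*(-18) = (1 + (8 + 20))*(-18) = (1 + 28)*(-18) = 29*(-18) = -522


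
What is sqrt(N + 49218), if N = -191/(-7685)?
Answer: sqrt(2906778403885)/7685 ≈ 221.85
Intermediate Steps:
N = 191/7685 (N = -191*(-1/7685) = 191/7685 ≈ 0.024854)
sqrt(N + 49218) = sqrt(191/7685 + 49218) = sqrt(378240521/7685) = sqrt(2906778403885)/7685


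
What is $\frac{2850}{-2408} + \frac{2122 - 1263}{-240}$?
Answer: $- \frac{344059}{72240} \approx -4.7627$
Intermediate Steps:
$\frac{2850}{-2408} + \frac{2122 - 1263}{-240} = 2850 \left(- \frac{1}{2408}\right) + 859 \left(- \frac{1}{240}\right) = - \frac{1425}{1204} - \frac{859}{240} = - \frac{344059}{72240}$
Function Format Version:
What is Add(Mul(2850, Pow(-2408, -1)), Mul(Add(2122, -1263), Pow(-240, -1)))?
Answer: Rational(-344059, 72240) ≈ -4.7627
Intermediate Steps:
Add(Mul(2850, Pow(-2408, -1)), Mul(Add(2122, -1263), Pow(-240, -1))) = Add(Mul(2850, Rational(-1, 2408)), Mul(859, Rational(-1, 240))) = Add(Rational(-1425, 1204), Rational(-859, 240)) = Rational(-344059, 72240)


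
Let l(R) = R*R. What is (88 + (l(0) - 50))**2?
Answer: 1444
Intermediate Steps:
l(R) = R**2
(88 + (l(0) - 50))**2 = (88 + (0**2 - 50))**2 = (88 + (0 - 50))**2 = (88 - 50)**2 = 38**2 = 1444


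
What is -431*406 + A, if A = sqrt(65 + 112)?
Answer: -174986 + sqrt(177) ≈ -1.7497e+5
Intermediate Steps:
A = sqrt(177) ≈ 13.304
-431*406 + A = -431*406 + sqrt(177) = -174986 + sqrt(177)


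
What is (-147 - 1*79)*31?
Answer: -7006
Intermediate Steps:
(-147 - 1*79)*31 = (-147 - 79)*31 = -226*31 = -7006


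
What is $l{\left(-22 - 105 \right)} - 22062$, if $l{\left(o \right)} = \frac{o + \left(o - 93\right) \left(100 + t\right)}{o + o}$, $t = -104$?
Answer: $- \frac{5604501}{254} \approx -22065.0$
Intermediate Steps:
$l{\left(o \right)} = \frac{372 - 3 o}{2 o}$ ($l{\left(o \right)} = \frac{o + \left(o - 93\right) \left(100 - 104\right)}{o + o} = \frac{o + \left(-93 + o\right) \left(-4\right)}{2 o} = \left(o - \left(-372 + 4 o\right)\right) \frac{1}{2 o} = \left(372 - 3 o\right) \frac{1}{2 o} = \frac{372 - 3 o}{2 o}$)
$l{\left(-22 - 105 \right)} - 22062 = \left(- \frac{3}{2} + \frac{186}{-22 - 105}\right) - 22062 = \left(- \frac{3}{2} + \frac{186}{-127}\right) - 22062 = \left(- \frac{3}{2} + 186 \left(- \frac{1}{127}\right)\right) - 22062 = \left(- \frac{3}{2} - \frac{186}{127}\right) - 22062 = - \frac{753}{254} - 22062 = - \frac{5604501}{254}$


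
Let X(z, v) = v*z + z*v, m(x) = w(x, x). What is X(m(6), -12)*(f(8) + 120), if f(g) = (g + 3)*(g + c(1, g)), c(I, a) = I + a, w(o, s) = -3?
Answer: 22104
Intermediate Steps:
m(x) = -3
X(z, v) = 2*v*z (X(z, v) = v*z + v*z = 2*v*z)
f(g) = (1 + 2*g)*(3 + g) (f(g) = (g + 3)*(g + (1 + g)) = (3 + g)*(1 + 2*g) = (1 + 2*g)*(3 + g))
X(m(6), -12)*(f(8) + 120) = (2*(-12)*(-3))*((3 + 2*8² + 7*8) + 120) = 72*((3 + 2*64 + 56) + 120) = 72*((3 + 128 + 56) + 120) = 72*(187 + 120) = 72*307 = 22104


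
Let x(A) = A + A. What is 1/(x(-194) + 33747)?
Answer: 1/33359 ≈ 2.9977e-5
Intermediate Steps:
x(A) = 2*A
1/(x(-194) + 33747) = 1/(2*(-194) + 33747) = 1/(-388 + 33747) = 1/33359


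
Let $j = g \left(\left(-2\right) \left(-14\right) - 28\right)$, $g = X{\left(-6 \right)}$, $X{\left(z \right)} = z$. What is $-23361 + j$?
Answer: $-23361$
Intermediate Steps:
$g = -6$
$j = 0$ ($j = - 6 \left(\left(-2\right) \left(-14\right) - 28\right) = - 6 \left(28 - 28\right) = \left(-6\right) 0 = 0$)
$-23361 + j = -23361 + 0 = -23361$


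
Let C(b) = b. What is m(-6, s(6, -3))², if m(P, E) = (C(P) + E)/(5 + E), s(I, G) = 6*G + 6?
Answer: 324/49 ≈ 6.6122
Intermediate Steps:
s(I, G) = 6 + 6*G
m(P, E) = (E + P)/(5 + E) (m(P, E) = (P + E)/(5 + E) = (E + P)/(5 + E))
m(-6, s(6, -3))² = (((6 + 6*(-3)) - 6)/(5 + (6 + 6*(-3))))² = (((6 - 18) - 6)/(5 + (6 - 18)))² = ((-12 - 6)/(5 - 12))² = (-18/(-7))² = (-⅐*(-18))² = (18/7)² = 324/49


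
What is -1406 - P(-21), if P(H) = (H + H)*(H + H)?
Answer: -3170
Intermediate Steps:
P(H) = 4*H**2 (P(H) = (2*H)*(2*H) = 4*H**2)
-1406 - P(-21) = -1406 - 4*(-21)**2 = -1406 - 4*441 = -1406 - 1*1764 = -1406 - 1764 = -3170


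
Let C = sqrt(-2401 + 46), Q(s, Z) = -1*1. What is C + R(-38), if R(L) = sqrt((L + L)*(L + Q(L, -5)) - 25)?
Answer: sqrt(2939) + I*sqrt(2355) ≈ 54.213 + 48.528*I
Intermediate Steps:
Q(s, Z) = -1
R(L) = sqrt(-25 + 2*L*(-1 + L)) (R(L) = sqrt((L + L)*(L - 1) - 25) = sqrt((2*L)*(-1 + L) - 25) = sqrt(2*L*(-1 + L) - 25) = sqrt(-25 + 2*L*(-1 + L)))
C = I*sqrt(2355) (C = sqrt(-2355) = I*sqrt(2355) ≈ 48.528*I)
C + R(-38) = I*sqrt(2355) + sqrt(-25 - 2*(-38) + 2*(-38)**2) = I*sqrt(2355) + sqrt(-25 + 76 + 2*1444) = I*sqrt(2355) + sqrt(-25 + 76 + 2888) = I*sqrt(2355) + sqrt(2939) = sqrt(2939) + I*sqrt(2355)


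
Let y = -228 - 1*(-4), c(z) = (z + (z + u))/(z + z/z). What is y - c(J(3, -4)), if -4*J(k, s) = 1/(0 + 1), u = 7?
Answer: -698/3 ≈ -232.67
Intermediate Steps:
J(k, s) = -1/4 (J(k, s) = -1/(4*(0 + 1)) = -1/4/1 = -1/4*1 = -1/4)
c(z) = (7 + 2*z)/(1 + z) (c(z) = (z + (z + 7))/(z + z/z) = (z + (7 + z))/(z + 1) = (7 + 2*z)/(1 + z))
y = -224 (y = -228 + 4 = -224)
y - c(J(3, -4)) = -224 - (7 + 2*(-1/4))/(1 - 1/4) = -224 - (7 - 1/2)/3/4 = -224 - 4*13/(3*2) = -224 - 1*26/3 = -224 - 26/3 = -698/3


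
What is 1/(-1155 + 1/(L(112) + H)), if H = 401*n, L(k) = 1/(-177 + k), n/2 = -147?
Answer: -7663111/8850893270 ≈ -0.00086580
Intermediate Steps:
n = -294 (n = 2*(-147) = -294)
H = -117894 (H = 401*(-294) = -117894)
1/(-1155 + 1/(L(112) + H)) = 1/(-1155 + 1/(1/(-177 + 112) - 117894)) = 1/(-1155 + 1/(1/(-65) - 117894)) = 1/(-1155 + 1/(-1/65 - 117894)) = 1/(-1155 + 1/(-7663111/65)) = 1/(-1155 - 65/7663111) = 1/(-8850893270/7663111) = -7663111/8850893270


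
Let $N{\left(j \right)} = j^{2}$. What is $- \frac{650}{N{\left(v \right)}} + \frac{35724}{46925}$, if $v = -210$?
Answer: $\frac{30898543}{41387850} \approx 0.74656$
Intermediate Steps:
$- \frac{650}{N{\left(v \right)}} + \frac{35724}{46925} = - \frac{650}{\left(-210\right)^{2}} + \frac{35724}{46925} = - \frac{650}{44100} + 35724 \cdot \frac{1}{46925} = \left(-650\right) \frac{1}{44100} + \frac{35724}{46925} = - \frac{13}{882} + \frac{35724}{46925} = \frac{30898543}{41387850}$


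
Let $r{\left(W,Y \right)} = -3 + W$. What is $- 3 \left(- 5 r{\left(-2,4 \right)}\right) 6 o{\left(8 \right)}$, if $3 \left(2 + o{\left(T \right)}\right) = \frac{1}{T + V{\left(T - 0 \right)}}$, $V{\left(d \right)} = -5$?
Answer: $850$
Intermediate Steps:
$o{\left(T \right)} = -2 + \frac{1}{3 \left(-5 + T\right)}$ ($o{\left(T \right)} = -2 + \frac{1}{3 \left(T - 5\right)} = -2 + \frac{1}{3 \left(-5 + T\right)}$)
$- 3 \left(- 5 r{\left(-2,4 \right)}\right) 6 o{\left(8 \right)} = - 3 \left(- 5 \left(-3 - 2\right)\right) 6 \frac{31 - 48}{3 \left(-5 + 8\right)} = - 3 \left(\left(-5\right) \left(-5\right)\right) 6 \frac{31 - 48}{3 \cdot 3} = \left(-3\right) 25 \cdot 6 \cdot \frac{1}{3} \cdot \frac{1}{3} \left(-17\right) = \left(-75\right) 6 \left(- \frac{17}{9}\right) = \left(-450\right) \left(- \frac{17}{9}\right) = 850$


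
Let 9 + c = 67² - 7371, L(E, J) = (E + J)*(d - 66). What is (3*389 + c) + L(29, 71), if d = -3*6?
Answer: -10124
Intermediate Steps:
d = -18
L(E, J) = -84*E - 84*J (L(E, J) = (E + J)*(-18 - 66) = (E + J)*(-84) = -84*E - 84*J)
c = -2891 (c = -9 + (67² - 7371) = -9 + (4489 - 7371) = -9 - 2882 = -2891)
(3*389 + c) + L(29, 71) = (3*389 - 2891) + (-84*29 - 84*71) = (1167 - 2891) + (-2436 - 5964) = -1724 - 8400 = -10124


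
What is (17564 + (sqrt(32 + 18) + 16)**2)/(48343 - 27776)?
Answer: 17870/20567 + 160*sqrt(2)/20567 ≈ 0.87987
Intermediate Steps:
(17564 + (sqrt(32 + 18) + 16)**2)/(48343 - 27776) = (17564 + (sqrt(50) + 16)**2)/20567 = (17564 + (5*sqrt(2) + 16)**2)*(1/20567) = (17564 + (16 + 5*sqrt(2))**2)*(1/20567) = 17564/20567 + (16 + 5*sqrt(2))**2/20567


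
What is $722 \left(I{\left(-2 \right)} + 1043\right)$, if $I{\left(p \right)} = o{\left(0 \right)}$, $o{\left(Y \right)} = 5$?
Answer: $756656$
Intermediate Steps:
$I{\left(p \right)} = 5$
$722 \left(I{\left(-2 \right)} + 1043\right) = 722 \left(5 + 1043\right) = 722 \cdot 1048 = 756656$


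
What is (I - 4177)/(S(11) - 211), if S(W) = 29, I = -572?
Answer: 4749/182 ≈ 26.093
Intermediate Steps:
(I - 4177)/(S(11) - 211) = (-572 - 4177)/(29 - 211) = -4749/(-182) = -4749*(-1/182) = 4749/182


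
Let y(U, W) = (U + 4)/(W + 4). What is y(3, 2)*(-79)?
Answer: -553/6 ≈ -92.167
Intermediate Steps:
y(U, W) = (4 + U)/(4 + W)
y(3, 2)*(-79) = ((4 + 3)/(4 + 2))*(-79) = (7/6)*(-79) = -553/6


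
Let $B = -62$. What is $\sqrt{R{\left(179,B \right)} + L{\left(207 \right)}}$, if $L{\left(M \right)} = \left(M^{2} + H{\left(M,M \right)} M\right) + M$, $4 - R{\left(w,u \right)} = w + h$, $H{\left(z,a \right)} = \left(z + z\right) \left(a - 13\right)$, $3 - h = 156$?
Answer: $\sqrt{16668446} \approx 4082.7$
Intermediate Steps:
$h = -153$ ($h = 3 - 156 = -153$)
$H{\left(z,a \right)} = 2 z \left(-13 + a\right)$
$R{\left(w,u \right)} = 157 - w$ ($R{\left(w,u \right)} = 4 - \left(w - 153\right) = 4 - \left(-153 + w\right) = 157 - w$)
$L{\left(M \right)} = M + M^{2} + 2 M^{2} \left(-13 + M\right)$ ($L{\left(M \right)} = \left(M^{2} + 2 M \left(-13 + M\right) M\right) + M = \left(M^{2} + 2 M^{2} \left(-13 + M\right)\right) + M = M + M^{2} + 2 M^{2} \left(-13 + M\right)$)
$\sqrt{R{\left(179,B \right)} + L{\left(207 \right)}} = \sqrt{\left(157 - 179\right) + 207 \left(1 + 207 + 2 \cdot 207 \left(-13 + 207\right)\right)} = \sqrt{\left(157 - 179\right) + 207 \left(1 + 207 + 2 \cdot 207 \cdot 194\right)} = \sqrt{-22 + 207 \left(1 + 207 + 80316\right)} = \sqrt{-22 + 207 \cdot 80524} = \sqrt{-22 + 16668468} = \sqrt{16668446}$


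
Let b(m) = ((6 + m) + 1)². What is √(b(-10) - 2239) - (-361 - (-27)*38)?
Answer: -665 + I*√2230 ≈ -665.0 + 47.223*I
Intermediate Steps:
b(m) = (7 + m)²
√(b(-10) - 2239) - (-361 - (-27)*38) = √((7 - 10)² - 2239) - (-361 - (-27)*38) = √((-3)² - 2239) - (-361 - 1*(-1026)) = √(9 - 2239) - (-361 + 1026) = √(-2230) - 1*665 = I*√2230 - 665 = -665 + I*√2230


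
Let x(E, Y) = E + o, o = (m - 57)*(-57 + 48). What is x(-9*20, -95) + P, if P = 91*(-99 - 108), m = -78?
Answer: -17802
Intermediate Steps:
o = 1215 (o = (-78 - 57)*(-57 + 48) = -135*(-9) = 1215)
x(E, Y) = 1215 + E (x(E, Y) = E + 1215 = 1215 + E)
P = -18837 (P = 91*(-207) = -18837)
x(-9*20, -95) + P = (1215 - 9*20) - 18837 = (1215 - 180) - 18837 = 1035 - 18837 = -17802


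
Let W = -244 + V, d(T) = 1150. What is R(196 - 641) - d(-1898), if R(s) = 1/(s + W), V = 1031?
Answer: -393299/342 ≈ -1150.0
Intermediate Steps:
W = 787 (W = -244 + 1031 = 787)
R(s) = 1/(787 + s) (R(s) = 1/(s + 787) = 1/(787 + s))
R(196 - 641) - d(-1898) = 1/(787 + (196 - 641)) - 1*1150 = 1/(787 - 445) - 1150 = 1/342 - 1150 = -393299/342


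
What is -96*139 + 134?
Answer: -13210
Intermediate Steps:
-96*139 + 134 = -13344 + 134 = -13210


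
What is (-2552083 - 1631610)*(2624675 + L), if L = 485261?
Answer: -13011017473648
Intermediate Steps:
(-2552083 - 1631610)*(2624675 + L) = (-2552083 - 1631610)*(2624675 + 485261) = -4183693*3109936 = -13011017473648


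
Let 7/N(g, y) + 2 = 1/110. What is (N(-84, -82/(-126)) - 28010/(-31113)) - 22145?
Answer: -50302750045/2271249 ≈ -22148.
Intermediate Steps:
N(g, y) = -770/219 (N(g, y) = 7/(-2 + 1/110) = 7/(-219/110) = 7*(-110/219) = -770/219)
(N(-84, -82/(-126)) - 28010/(-31113)) - 22145 = (-770/219 - 28010/(-31113)) - 22145 = (-770/219 - 28010*(-1/31113)) - 22145 = (-770/219 + 28010/31113) - 22145 = -5940940/2271249 - 22145 = -50302750045/2271249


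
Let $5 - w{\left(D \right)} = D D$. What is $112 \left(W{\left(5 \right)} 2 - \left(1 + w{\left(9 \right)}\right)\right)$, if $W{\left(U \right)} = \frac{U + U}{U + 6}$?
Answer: $\frac{94640}{11} \approx 8603.6$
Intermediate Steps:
$W{\left(U \right)} = \frac{2 U}{6 + U}$
$w{\left(D \right)} = 5 - D^{2}$ ($w{\left(D \right)} = 5 - D D = 5 - D^{2}$)
$112 \left(W{\left(5 \right)} 2 - \left(1 + w{\left(9 \right)}\right)\right) = 112 \left(2 \cdot 5 \frac{1}{6 + 5} \cdot 2 - \left(6 - 81\right)\right) = 112 \left(2 \cdot 5 \cdot \frac{1}{11} \cdot 2 - \left(6 - 81\right)\right) = 112 \left(2 \cdot 5 \cdot \frac{1}{11} \cdot 2 - -75\right) = 112 \left(\frac{10}{11} \cdot 2 - -75\right) = 112 \left(\frac{20}{11} + \left(-1 + 76\right)\right) = 112 \left(\frac{20}{11} + 75\right) = 112 \cdot \frac{845}{11} = \frac{94640}{11}$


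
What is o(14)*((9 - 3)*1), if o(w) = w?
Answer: 84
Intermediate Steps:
o(14)*((9 - 3)*1) = 14*((9 - 3)*1) = 14*(6*1) = 14*6 = 84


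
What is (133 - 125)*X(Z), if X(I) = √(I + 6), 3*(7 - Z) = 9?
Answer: 8*√10 ≈ 25.298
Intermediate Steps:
Z = 4 (Z = 7 - ⅓*9 = 7 - 3 = 4)
X(I) = √(6 + I)
(133 - 125)*X(Z) = (133 - 125)*√(6 + 4) = 8*√10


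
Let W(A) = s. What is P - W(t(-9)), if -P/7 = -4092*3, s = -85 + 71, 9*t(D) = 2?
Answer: 85946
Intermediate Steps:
t(D) = 2/9 (t(D) = (⅑)*2 = 2/9)
s = -14
W(A) = -14
P = 85932 (P = -(-28644)*3 = -7*(-12276) = 85932)
P - W(t(-9)) = 85932 - 1*(-14) = 85932 + 14 = 85946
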